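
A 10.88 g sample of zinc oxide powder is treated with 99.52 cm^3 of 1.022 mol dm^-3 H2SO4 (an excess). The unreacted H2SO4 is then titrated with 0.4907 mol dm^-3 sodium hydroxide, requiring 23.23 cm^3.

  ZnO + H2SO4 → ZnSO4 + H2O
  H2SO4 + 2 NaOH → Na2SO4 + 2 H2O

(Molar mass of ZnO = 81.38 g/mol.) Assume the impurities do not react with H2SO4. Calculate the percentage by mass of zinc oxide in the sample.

71.81 %

n(H2SO4) added = 0.09952 × 1.022 = 0.1017 mol
n(NaOH) used in back-titration = 0.02323 × 0.4907 = 0.01140 mol
From the 1:2 ratio, n(H2SO4) left over = 1/2 × 0.01140 = 5.699 × 10^-3 mol
n(H2SO4) consumed by analyte = 0.1017 − 5.699 × 10^-3 = 0.09601 mol
n(ZnO) = 0.09601 mol (1:1 ratio)
mass of ZnO = 0.09601 × 81.38 = 7.813 g
% ZnO = 7.813 / 10.88 × 100 = 71.81 %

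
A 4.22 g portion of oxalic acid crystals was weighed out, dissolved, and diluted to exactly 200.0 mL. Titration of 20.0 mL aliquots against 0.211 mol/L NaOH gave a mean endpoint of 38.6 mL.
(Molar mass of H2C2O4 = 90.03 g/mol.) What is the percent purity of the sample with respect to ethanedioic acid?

86.9 %

H2C2O4 + 2 NaOH → Na2C2O4 + 2 H2O
n(NaOH) per titration = 0.0386 × 0.211 = 8.14 × 10^-3 mol
From the 1:2 ratio, n(H2C2O4) in each aliquot = 1/2 × 8.14 × 10^-3 = 4.07 × 10^-3 mol
n(H2C2O4) in the whole flask = 4.07 × 10^-3 × 200.0/20.0 = 0.0407 mol
mass of H2C2O4 = 0.0407 × 90.03 = 3.67 g
% H2C2O4 = 3.67 / 4.22 × 100 = 86.9 %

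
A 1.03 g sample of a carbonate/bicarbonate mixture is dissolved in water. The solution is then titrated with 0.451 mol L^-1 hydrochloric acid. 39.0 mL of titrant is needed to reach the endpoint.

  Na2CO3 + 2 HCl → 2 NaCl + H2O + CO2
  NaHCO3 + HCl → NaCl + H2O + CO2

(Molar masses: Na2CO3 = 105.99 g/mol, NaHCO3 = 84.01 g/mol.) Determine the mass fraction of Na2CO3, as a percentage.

n(HCl) = 0.0390 × 0.451 = 0.0176 mol
Let x = n(Na2CO3), y = n(NaHCO3).
Titrant: 2x + 1y = 0.0176;  mass: 105.99x + 84.01y = 1.03
Solving, x = 7.22 × 10^-3 mol, y = 3.16 × 10^-3 mol
mass of Na2CO3 = 7.22 × 10^-3 × 105.99 = 0.765 g
% Na2CO3 = 0.765 / 1.03 × 100 = 74.3 %

74.3 %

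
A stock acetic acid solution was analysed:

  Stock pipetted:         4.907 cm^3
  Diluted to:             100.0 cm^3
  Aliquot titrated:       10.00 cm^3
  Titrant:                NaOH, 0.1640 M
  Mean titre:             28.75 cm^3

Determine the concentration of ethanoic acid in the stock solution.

9.609 M

CH3COOH + NaOH → CH3COONa + H2O
n(NaOH) = 0.02875 × 0.1640 = 4.715 × 10^-3 mol
n(CH3COOH) in the aliquot = 4.715 × 10^-3 mol (1:1 ratio)
[CH3COOH]_dilute = 4.715 × 10^-3 / 0.01000 = 0.4715 mol/L
Dilution factor = 100.0 / 4.907 = 20.38
[CH3COOH]_stock = 0.4715 × 20.38 = 9.609 mol/L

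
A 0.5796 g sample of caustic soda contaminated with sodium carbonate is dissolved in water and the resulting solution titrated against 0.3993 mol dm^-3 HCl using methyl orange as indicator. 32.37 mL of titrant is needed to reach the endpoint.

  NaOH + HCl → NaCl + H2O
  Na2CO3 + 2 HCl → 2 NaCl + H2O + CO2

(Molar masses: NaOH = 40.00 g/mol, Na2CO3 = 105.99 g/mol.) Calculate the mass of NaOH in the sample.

0.3244 g

n(HCl) = 0.03237 × 0.3993 = 0.01293 mol
Let x = n(NaOH), y = n(Na2CO3).
Titrant: 1x + 2y = 0.01293;  mass: 40.00x + 105.99y = 0.5796
Solving, x = 8.109 × 10^-3 mol, y = 2.408 × 10^-3 mol
mass of NaOH = 8.109 × 10^-3 × 40.00 = 0.3244 g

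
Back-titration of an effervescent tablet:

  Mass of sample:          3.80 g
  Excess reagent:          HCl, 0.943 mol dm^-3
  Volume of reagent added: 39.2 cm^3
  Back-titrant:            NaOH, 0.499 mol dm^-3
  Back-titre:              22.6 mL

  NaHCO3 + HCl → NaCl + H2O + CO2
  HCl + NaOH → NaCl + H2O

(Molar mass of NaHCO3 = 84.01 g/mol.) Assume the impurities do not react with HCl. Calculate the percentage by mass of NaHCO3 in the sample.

56.8 %

n(HCl) added = 0.0392 × 0.943 = 0.0370 mol
n(NaOH) used in back-titration = 0.0226 × 0.499 = 0.0113 mol
n(HCl) left over = 0.0113 mol (1:1 ratio)
n(HCl) consumed by analyte = 0.0370 − 0.0113 = 0.0257 mol
n(NaHCO3) = 0.0257 mol (1:1 ratio)
mass of NaHCO3 = 0.0257 × 84.01 = 2.16 g
% NaHCO3 = 2.16 / 3.80 × 100 = 56.8 %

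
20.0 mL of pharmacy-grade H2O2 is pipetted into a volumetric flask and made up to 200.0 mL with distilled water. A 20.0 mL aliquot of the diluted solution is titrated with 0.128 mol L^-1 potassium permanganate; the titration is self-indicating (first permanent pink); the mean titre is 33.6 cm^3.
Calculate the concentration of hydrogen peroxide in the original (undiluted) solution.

5.38 mol/L

2 MnO4^- + 5 H2O2 + 6 H^+ → 2 Mn^2+ + 5 O2 + 8 H2O
n(KMnO4) = 0.0336 × 0.128 = 4.30 × 10^-3 mol
From the 5:2 ratio, n(H2O2) in the aliquot = 5/2 × 4.30 × 10^-3 = 0.0108 mol
[H2O2]_dilute = 0.0108 / 0.0200 = 0.538 mol/L
Dilution factor = 200.0 / 20.0 = 10.00
[H2O2]_stock = 0.538 × 10.00 = 5.38 mol/L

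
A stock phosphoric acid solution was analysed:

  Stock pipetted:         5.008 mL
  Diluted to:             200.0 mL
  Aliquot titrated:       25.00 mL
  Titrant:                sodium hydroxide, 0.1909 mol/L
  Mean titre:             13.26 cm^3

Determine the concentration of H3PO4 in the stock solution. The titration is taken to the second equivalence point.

2.022 mol/L

H3PO4 + 2 NaOH → Na2HPO4 + 2 H2O
n(NaOH) = 0.01326 × 0.1909 = 2.531 × 10^-3 mol
From the 1:2 ratio, n(H3PO4) in the aliquot = 1/2 × 2.531 × 10^-3 = 1.266 × 10^-3 mol
[H3PO4]_dilute = 1.266 × 10^-3 / 0.02500 = 0.05063 mol/L
Dilution factor = 200.0 / 5.008 = 39.94
[H3PO4]_stock = 0.05063 × 39.94 = 2.022 mol/L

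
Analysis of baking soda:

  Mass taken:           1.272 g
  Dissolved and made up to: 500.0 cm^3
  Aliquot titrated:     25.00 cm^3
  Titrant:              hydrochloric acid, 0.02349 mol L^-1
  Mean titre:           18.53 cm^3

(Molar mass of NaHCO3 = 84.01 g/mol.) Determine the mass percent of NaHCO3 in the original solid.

NaHCO3 + HCl → NaCl + H2O + CO2
n(HCl) per titration = 0.01853 × 0.02349 = 4.353 × 10^-4 mol
n(NaHCO3) in each aliquot = 4.353 × 10^-4 mol (1:1 ratio)
n(NaHCO3) in the whole flask = 4.353 × 10^-4 × 500.0/25.00 = 8.705 × 10^-3 mol
mass of NaHCO3 = 8.705 × 10^-3 × 84.01 = 0.7313 g
% NaHCO3 = 0.7313 / 1.272 × 100 = 57.50 %

57.50 %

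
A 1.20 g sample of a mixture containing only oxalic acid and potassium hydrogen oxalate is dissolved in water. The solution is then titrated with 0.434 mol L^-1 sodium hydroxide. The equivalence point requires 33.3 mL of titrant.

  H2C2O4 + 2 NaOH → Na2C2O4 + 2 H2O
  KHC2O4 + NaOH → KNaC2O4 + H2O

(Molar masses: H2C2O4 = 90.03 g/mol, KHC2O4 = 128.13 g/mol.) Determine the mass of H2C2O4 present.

n(NaOH) = 0.0333 × 0.434 = 0.0145 mol
Let x = n(H2C2O4), y = n(KHC2O4).
Titrant: 2x + 1y = 0.0145;  mass: 90.03x + 128.13y = 1.20
Solving, x = 3.92 × 10^-3 mol, y = 6.61 × 10^-3 mol
mass of H2C2O4 = 3.92 × 10^-3 × 90.03 = 0.353 g

0.353 g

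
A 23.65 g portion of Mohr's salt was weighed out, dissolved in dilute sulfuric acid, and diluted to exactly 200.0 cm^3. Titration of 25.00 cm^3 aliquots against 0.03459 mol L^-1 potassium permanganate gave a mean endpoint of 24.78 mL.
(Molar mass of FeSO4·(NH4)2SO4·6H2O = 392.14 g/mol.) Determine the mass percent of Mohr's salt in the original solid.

56.85 %

MnO4^- + 5 Fe^2+ + 8 H^+ → Mn^2+ + 5 Fe^3+ + 4 H2O
n(KMnO4) per titration = 0.02478 × 0.03459 = 8.571 × 10^-4 mol
From the 5:1 ratio, n(FeSO4·(NH4)2SO4·6H2O) in each aliquot = 5/1 × 8.571 × 10^-4 = 4.286 × 10^-3 mol
n(FeSO4·(NH4)2SO4·6H2O) in the whole flask = 4.286 × 10^-3 × 200.0/25.00 = 0.03429 mol
mass of FeSO4·(NH4)2SO4·6H2O = 0.03429 × 392.14 = 13.44 g
% FeSO4·(NH4)2SO4·6H2O = 13.44 / 23.65 × 100 = 56.85 %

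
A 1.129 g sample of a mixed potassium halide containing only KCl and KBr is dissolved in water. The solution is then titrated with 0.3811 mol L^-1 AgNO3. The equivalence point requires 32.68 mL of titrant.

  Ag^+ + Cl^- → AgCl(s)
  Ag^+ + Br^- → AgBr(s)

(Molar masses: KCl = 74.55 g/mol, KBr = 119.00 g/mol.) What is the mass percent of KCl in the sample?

52.45 %

n(AgNO3) = 0.03268 × 0.3811 = 0.01245 mol
Let x = n(KCl), y = n(KBr).
Titrant: 1x + 1y = 0.01245;  mass: 74.55x + 119.00y = 1.129
Solving, x = 7.943 × 10^-3 mol, y = 4.511 × 10^-3 mol
mass of KCl = 7.943 × 10^-3 × 74.55 = 0.5922 g
% KCl = 0.5922 / 1.129 × 100 = 52.45 %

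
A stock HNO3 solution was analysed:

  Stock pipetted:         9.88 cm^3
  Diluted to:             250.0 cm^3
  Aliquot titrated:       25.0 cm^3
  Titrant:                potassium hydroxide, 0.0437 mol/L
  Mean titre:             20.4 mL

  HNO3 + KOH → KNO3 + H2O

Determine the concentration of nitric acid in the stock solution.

n(KOH) = 0.0204 × 0.0437 = 8.91 × 10^-4 mol
n(HNO3) in the aliquot = 8.91 × 10^-4 mol (1:1 ratio)
[HNO3]_dilute = 8.91 × 10^-4 / 0.0250 = 0.0357 mol/L
Dilution factor = 250.0 / 9.88 = 25.30
[HNO3]_stock = 0.0357 × 25.30 = 0.902 mol/L

0.902 mol/L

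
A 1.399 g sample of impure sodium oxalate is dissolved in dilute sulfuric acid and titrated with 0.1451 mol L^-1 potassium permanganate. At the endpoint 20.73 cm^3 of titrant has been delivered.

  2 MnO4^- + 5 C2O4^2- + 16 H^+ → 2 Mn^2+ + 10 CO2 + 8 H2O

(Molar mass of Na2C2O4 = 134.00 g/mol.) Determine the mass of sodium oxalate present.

n(KMnO4) = 0.02073 L × 0.1451 mol/L = 3.008 × 10^-3 mol
From the 5:2 ratio, n(Na2C2O4) = 5/2 × 3.008 × 10^-3 = 7.520 × 10^-3 mol
mass of Na2C2O4 = 7.520 × 10^-3 × 134.00 g/mol = 1.008 g

1.008 g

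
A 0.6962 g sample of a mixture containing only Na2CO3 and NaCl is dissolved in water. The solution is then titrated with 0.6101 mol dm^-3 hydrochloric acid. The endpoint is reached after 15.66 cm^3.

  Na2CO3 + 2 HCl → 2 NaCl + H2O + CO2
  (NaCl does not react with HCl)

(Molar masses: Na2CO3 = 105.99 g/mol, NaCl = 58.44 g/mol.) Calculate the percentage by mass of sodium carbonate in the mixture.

72.73 %

n(HCl) = 0.01566 × 0.6101 = 9.554 × 10^-3 mol
Let x = n(Na2CO3), y = n(NaCl).
Titrant: 2x = 9.554 × 10^-3;  mass: 105.99x + 58.44y = 0.6962
Solving, x = 4.777 × 10^-3 mol, y = 3.249 × 10^-3 mol
mass of Na2CO3 = 4.777 × 10^-3 × 105.99 = 0.5063 g
% Na2CO3 = 0.5063 / 0.6962 × 100 = 72.73 %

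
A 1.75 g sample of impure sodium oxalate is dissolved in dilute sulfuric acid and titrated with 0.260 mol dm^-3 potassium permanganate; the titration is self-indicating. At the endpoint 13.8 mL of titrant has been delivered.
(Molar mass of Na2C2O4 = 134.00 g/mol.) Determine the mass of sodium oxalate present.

1.20 g

2 MnO4^- + 5 C2O4^2- + 16 H^+ → 2 Mn^2+ + 10 CO2 + 8 H2O
n(KMnO4) = 0.0138 L × 0.260 mol/L = 3.59 × 10^-3 mol
From the 5:2 ratio, n(Na2C2O4) = 5/2 × 3.59 × 10^-3 = 8.97 × 10^-3 mol
mass of Na2C2O4 = 8.97 × 10^-3 × 134.00 g/mol = 1.20 g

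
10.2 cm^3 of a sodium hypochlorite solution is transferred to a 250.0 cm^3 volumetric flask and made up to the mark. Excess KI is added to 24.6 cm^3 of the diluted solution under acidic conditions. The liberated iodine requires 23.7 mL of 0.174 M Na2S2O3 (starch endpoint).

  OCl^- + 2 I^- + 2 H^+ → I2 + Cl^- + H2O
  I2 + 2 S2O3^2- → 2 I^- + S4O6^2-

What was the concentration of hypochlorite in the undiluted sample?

n(S2O3^2-) = 0.0237 × 0.174 = 4.12 × 10^-3 mol
n(I2) = n(S2O3^2-)/2 = 2.06 × 10^-3 mol
n(OCl^-) in the aliquot = 2.06 × 10^-3 mol (1:1 ratio)
[OCl^-]_dilute = 2.06 × 10^-3 / 0.0246 = 0.0838 mol/L
[OCl^-]_original = 0.0838 × 250.0/10.2 = 2.05 mol/L

2.05 M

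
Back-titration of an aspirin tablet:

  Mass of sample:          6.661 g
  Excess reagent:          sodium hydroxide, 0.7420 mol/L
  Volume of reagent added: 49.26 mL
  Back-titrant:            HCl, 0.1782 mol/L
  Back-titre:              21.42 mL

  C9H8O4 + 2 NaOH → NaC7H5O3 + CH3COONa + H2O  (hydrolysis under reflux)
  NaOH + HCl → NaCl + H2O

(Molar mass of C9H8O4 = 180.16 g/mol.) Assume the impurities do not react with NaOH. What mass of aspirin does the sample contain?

n(NaOH) added = 0.04926 × 0.7420 = 0.03655 mol
n(HCl) used in back-titration = 0.02142 × 0.1782 = 3.817 × 10^-3 mol
n(NaOH) left over = 3.817 × 10^-3 mol (1:1 ratio)
n(NaOH) consumed by analyte = 0.03655 − 3.817 × 10^-3 = 0.03273 mol
From the 1:2 ratio, n(C9H8O4) = 1/2 × 0.03273 = 0.01637 mol
mass of C9H8O4 = 0.01637 × 180.16 = 2.949 g

2.949 g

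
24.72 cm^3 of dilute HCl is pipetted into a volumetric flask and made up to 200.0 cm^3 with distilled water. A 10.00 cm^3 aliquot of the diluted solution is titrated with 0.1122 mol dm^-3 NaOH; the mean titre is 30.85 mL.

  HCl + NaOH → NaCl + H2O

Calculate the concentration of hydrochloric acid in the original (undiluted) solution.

2.800 mol/L

n(NaOH) = 0.03085 × 0.1122 = 3.461 × 10^-3 mol
n(HCl) in the aliquot = 3.461 × 10^-3 mol (1:1 ratio)
[HCl]_dilute = 3.461 × 10^-3 / 0.01000 = 0.3461 mol/L
Dilution factor = 200.0 / 24.72 = 8.091
[HCl]_stock = 0.3461 × 8.091 = 2.800 mol/L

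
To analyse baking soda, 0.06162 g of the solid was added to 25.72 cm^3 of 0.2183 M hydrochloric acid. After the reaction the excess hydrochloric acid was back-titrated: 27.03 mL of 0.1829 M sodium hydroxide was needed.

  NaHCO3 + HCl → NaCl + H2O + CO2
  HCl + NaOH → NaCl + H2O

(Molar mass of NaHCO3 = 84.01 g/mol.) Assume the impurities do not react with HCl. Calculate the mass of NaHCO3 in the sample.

0.05636 g

n(HCl) added = 0.02572 × 0.2183 = 5.615 × 10^-3 mol
n(NaOH) used in back-titration = 0.02703 × 0.1829 = 4.944 × 10^-3 mol
n(HCl) left over = 4.944 × 10^-3 mol (1:1 ratio)
n(HCl) consumed by analyte = 5.615 × 10^-3 − 4.944 × 10^-3 = 6.709 × 10^-4 mol
n(NaHCO3) = 6.709 × 10^-4 mol (1:1 ratio)
mass of NaHCO3 = 6.709 × 10^-4 × 84.01 = 0.05636 g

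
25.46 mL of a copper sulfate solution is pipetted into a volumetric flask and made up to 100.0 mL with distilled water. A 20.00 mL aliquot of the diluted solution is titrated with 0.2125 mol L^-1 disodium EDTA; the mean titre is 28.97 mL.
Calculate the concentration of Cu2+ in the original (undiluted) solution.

Cu^2+ + EDTA^4- → [Cu(EDTA)]^2-
n(EDTA) = 0.02897 × 0.2125 = 6.156 × 10^-3 mol
n(Cu2+) in the aliquot = 6.156 × 10^-3 mol (1:1 ratio)
[Cu2+]_dilute = 6.156 × 10^-3 / 0.02000 = 0.3078 mol/L
Dilution factor = 100.0 / 25.46 = 3.928
[Cu2+]_stock = 0.3078 × 3.928 = 1.209 mol/L

1.209 mol/L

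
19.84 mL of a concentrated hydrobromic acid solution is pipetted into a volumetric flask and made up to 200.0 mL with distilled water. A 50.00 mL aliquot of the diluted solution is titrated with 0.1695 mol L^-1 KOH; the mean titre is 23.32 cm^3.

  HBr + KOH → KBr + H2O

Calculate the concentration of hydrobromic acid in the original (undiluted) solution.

n(KOH) = 0.02332 × 0.1695 = 3.953 × 10^-3 mol
n(HBr) in the aliquot = 3.953 × 10^-3 mol (1:1 ratio)
[HBr]_dilute = 3.953 × 10^-3 / 0.05000 = 0.07905 mol/L
Dilution factor = 200.0 / 19.84 = 10.08
[HBr]_stock = 0.07905 × 10.08 = 0.7969 mol/L

0.7969 mol/L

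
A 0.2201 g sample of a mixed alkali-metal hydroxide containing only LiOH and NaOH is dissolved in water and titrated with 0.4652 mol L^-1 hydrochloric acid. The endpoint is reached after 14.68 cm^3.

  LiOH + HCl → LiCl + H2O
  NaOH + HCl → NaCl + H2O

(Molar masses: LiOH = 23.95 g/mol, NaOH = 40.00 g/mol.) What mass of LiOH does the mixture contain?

0.07918 g

n(HCl) = 0.01468 × 0.4652 = 6.829 × 10^-3 mol
Let x = n(LiOH), y = n(NaOH).
Titrant: 1x + 1y = 6.829 × 10^-3;  mass: 23.95x + 40.00y = 0.2201
Solving, x = 3.306 × 10^-3 mol, y = 3.523 × 10^-3 mol
mass of LiOH = 3.306 × 10^-3 × 23.95 = 0.07918 g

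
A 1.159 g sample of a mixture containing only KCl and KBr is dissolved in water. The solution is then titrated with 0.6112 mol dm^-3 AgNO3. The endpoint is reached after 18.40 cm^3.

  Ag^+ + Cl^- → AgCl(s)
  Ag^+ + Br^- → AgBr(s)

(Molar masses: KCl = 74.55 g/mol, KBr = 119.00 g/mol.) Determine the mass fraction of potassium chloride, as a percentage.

25.94 %

n(AgNO3) = 0.01840 × 0.6112 = 0.01125 mol
Let x = n(KCl), y = n(KBr).
Titrant: 1x + 1y = 0.01125;  mass: 74.55x + 119.00y = 1.159
Solving, x = 4.033 × 10^-3 mol, y = 7.213 × 10^-3 mol
mass of KCl = 4.033 × 10^-3 × 74.55 = 0.3007 g
% KCl = 0.3007 / 1.159 × 100 = 25.94 %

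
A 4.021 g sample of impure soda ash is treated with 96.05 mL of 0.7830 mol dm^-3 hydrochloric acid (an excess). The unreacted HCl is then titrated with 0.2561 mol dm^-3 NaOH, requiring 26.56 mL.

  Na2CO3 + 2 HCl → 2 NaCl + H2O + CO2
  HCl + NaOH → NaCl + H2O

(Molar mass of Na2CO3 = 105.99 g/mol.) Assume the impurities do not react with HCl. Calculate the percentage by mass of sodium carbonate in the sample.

90.15 %

n(HCl) added = 0.09605 × 0.7830 = 0.07521 mol
n(NaOH) used in back-titration = 0.02656 × 0.2561 = 6.802 × 10^-3 mol
n(HCl) left over = 6.802 × 10^-3 mol (1:1 ratio)
n(HCl) consumed by analyte = 0.07521 − 6.802 × 10^-3 = 0.06841 mol
From the 1:2 ratio, n(Na2CO3) = 1/2 × 0.06841 = 0.03420 mol
mass of Na2CO3 = 0.03420 × 105.99 = 3.625 g
% Na2CO3 = 3.625 / 4.021 × 100 = 90.15 %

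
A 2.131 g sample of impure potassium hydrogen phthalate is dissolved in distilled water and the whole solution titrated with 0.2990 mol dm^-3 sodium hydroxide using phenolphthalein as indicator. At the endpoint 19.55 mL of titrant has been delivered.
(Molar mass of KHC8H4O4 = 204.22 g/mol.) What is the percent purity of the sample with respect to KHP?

56.02 %

KHC8H4O4 + NaOH → KNaC8H4O4 + H2O
n(NaOH) = 0.01955 L × 0.2990 mol/L = 5.845 × 10^-3 mol
n(KHC8H4O4) = 5.845 × 10^-3 mol (1:1 ratio)
mass of KHC8H4O4 = 5.845 × 10^-3 × 204.22 g/mol = 1.194 g
% KHC8H4O4 = 1.194 / 2.131 × 100 = 56.02 %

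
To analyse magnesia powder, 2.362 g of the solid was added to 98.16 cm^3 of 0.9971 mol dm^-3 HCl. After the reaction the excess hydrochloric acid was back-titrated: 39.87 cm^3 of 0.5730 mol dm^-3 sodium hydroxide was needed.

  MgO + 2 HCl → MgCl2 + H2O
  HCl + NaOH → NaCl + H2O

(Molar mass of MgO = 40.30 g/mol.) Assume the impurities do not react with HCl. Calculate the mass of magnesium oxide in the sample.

1.512 g

n(HCl) added = 0.09816 × 0.9971 = 0.09788 mol
n(NaOH) used in back-titration = 0.03987 × 0.5730 = 0.02285 mol
n(HCl) left over = 0.02285 mol (1:1 ratio)
n(HCl) consumed by analyte = 0.09788 − 0.02285 = 0.07503 mol
From the 1:2 ratio, n(MgO) = 1/2 × 0.07503 = 0.03751 mol
mass of MgO = 0.03751 × 40.30 = 1.512 g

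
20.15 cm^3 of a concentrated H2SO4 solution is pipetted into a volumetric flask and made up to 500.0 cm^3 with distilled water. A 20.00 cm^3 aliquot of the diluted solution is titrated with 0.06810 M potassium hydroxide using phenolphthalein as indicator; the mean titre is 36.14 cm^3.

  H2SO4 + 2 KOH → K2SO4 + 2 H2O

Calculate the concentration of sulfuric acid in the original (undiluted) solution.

n(KOH) = 0.03614 × 0.06810 = 2.461 × 10^-3 mol
From the 1:2 ratio, n(H2SO4) in the aliquot = 1/2 × 2.461 × 10^-3 = 1.231 × 10^-3 mol
[H2SO4]_dilute = 1.231 × 10^-3 / 0.02000 = 0.06153 mol/L
Dilution factor = 500.0 / 20.15 = 24.81
[H2SO4]_stock = 0.06153 × 24.81 = 1.527 mol/L

1.527 M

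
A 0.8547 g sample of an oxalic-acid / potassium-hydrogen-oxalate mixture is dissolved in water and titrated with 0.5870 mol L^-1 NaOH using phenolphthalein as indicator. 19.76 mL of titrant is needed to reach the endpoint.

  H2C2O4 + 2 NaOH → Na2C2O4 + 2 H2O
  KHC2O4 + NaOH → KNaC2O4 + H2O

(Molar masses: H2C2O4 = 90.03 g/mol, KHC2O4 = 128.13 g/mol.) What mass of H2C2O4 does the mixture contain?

n(NaOH) = 0.01976 × 0.5870 = 0.01160 mol
Let x = n(H2C2O4), y = n(KHC2O4).
Titrant: 2x + 1y = 0.01160;  mass: 90.03x + 128.13y = 0.8547
Solving, x = 3.799 × 10^-3 mol, y = 4.001 × 10^-3 mol
mass of H2C2O4 = 3.799 × 10^-3 × 90.03 = 0.3420 g

0.3420 g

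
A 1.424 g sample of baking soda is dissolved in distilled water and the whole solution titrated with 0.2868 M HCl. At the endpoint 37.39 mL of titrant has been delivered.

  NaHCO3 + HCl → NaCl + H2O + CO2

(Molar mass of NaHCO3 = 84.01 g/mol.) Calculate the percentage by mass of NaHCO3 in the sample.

63.26 %

n(HCl) = 0.03739 L × 0.2868 mol/L = 0.01072 mol
n(NaHCO3) = 0.01072 mol (1:1 ratio)
mass of NaHCO3 = 0.01072 × 84.01 g/mol = 0.9009 g
% NaHCO3 = 0.9009 / 1.424 × 100 = 63.26 %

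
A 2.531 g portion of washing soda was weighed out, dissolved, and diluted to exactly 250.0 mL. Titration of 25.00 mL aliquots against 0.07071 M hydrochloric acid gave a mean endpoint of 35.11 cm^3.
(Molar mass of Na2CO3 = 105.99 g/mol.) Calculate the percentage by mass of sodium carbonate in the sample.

51.98 %

Na2CO3 + 2 HCl → 2 NaCl + H2O + CO2
n(HCl) per titration = 0.03511 × 0.07071 = 2.483 × 10^-3 mol
From the 1:2 ratio, n(Na2CO3) in each aliquot = 1/2 × 2.483 × 10^-3 = 1.241 × 10^-3 mol
n(Na2CO3) in the whole flask = 1.241 × 10^-3 × 250.0/25.00 = 0.01241 mol
mass of Na2CO3 = 0.01241 × 105.99 = 1.316 g
% Na2CO3 = 1.316 / 2.531 × 100 = 51.98 %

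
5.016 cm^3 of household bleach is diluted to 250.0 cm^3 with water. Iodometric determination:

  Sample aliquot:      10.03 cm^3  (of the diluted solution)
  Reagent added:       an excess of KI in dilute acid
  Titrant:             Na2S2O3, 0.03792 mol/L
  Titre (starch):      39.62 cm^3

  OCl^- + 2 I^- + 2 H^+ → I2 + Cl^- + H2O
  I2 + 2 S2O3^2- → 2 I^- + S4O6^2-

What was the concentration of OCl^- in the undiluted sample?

n(S2O3^2-) = 0.03962 × 0.03792 = 1.502 × 10^-3 mol
n(I2) = n(S2O3^2-)/2 = 7.512 × 10^-4 mol
n(OCl^-) in the aliquot = 7.512 × 10^-4 mol (1:1 ratio)
[OCl^-]_dilute = 7.512 × 10^-4 / 0.01003 = 0.07489 mol/L
[OCl^-]_original = 0.07489 × 250.0/5.016 = 3.733 mol/L

3.733 mol/L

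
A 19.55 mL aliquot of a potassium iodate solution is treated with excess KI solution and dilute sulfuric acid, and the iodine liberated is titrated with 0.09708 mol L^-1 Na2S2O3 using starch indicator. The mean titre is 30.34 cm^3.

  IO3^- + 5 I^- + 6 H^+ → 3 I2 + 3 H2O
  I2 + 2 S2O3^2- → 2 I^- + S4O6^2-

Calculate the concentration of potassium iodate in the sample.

n(S2O3^2-) = 0.03034 × 0.09708 = 2.945 × 10^-3 mol
n(I2) = n(S2O3^2-)/2 = 1.473 × 10^-3 mol
From the 1:3 ratio, n(IO3^-) in the aliquot = 1/3 × 1.473 × 10^-3 = 4.909 × 10^-4 mol
[IO3^-] = 4.909 × 10^-4 / 0.01955 = 0.02511 mol/L

0.02511 mol/L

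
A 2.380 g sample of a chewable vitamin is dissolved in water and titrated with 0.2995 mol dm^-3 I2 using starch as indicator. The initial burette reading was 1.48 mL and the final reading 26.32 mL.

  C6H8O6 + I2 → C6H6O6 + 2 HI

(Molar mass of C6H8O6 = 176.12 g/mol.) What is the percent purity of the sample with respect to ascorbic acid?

n(I2) = 0.02484 L × 0.2995 mol/L = 7.440 × 10^-3 mol
n(C6H8O6) = 7.440 × 10^-3 mol (1:1 ratio)
mass of C6H8O6 = 7.440 × 10^-3 × 176.12 g/mol = 1.310 g
% C6H8O6 = 1.310 / 2.380 × 100 = 55.05 %

55.05 %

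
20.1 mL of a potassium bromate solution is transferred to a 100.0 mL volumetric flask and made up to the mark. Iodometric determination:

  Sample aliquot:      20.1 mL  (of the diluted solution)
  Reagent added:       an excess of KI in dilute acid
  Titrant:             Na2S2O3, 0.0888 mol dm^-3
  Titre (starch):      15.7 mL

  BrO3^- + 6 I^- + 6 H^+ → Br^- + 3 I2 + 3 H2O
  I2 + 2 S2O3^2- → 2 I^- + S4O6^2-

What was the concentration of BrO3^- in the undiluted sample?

0.0575 mol/L

n(S2O3^2-) = 0.0157 × 0.0888 = 1.39 × 10^-3 mol
n(I2) = n(S2O3^2-)/2 = 6.97 × 10^-4 mol
From the 1:3 ratio, n(BrO3^-) in the aliquot = 1/3 × 6.97 × 10^-4 = 2.32 × 10^-4 mol
[BrO3^-]_dilute = 2.32 × 10^-4 / 0.0201 = 0.0116 mol/L
[BrO3^-]_original = 0.0116 × 100.0/20.1 = 0.0575 mol/L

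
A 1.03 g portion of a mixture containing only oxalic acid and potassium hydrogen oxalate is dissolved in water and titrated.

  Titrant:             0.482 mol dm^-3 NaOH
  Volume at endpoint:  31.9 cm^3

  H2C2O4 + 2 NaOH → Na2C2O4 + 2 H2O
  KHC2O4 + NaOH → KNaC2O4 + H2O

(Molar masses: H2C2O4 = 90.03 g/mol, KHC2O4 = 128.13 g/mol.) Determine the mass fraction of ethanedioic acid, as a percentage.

n(NaOH) = 0.0319 × 0.482 = 0.0154 mol
Let x = n(H2C2O4), y = n(KHC2O4).
Titrant: 2x + 1y = 0.0154;  mass: 90.03x + 128.13y = 1.03
Solving, x = 5.66 × 10^-3 mol, y = 4.06 × 10^-3 mol
mass of H2C2O4 = 5.66 × 10^-3 × 90.03 = 0.509 g
% H2C2O4 = 0.509 / 1.03 × 100 = 49.4 %

49.4 %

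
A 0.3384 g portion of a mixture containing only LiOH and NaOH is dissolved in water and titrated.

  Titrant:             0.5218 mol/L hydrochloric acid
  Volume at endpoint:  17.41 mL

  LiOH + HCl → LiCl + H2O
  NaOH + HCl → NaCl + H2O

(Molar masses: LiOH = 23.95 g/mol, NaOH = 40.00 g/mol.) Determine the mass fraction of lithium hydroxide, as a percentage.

11.02 %

n(HCl) = 0.01741 × 0.5218 = 9.085 × 10^-3 mol
Let x = n(LiOH), y = n(NaOH).
Titrant: 1x + 1y = 9.085 × 10^-3;  mass: 23.95x + 40.00y = 0.3384
Solving, x = 1.556 × 10^-3 mol, y = 7.528 × 10^-3 mol
mass of LiOH = 1.556 × 10^-3 × 23.95 = 0.03728 g
% LiOH = 0.03728 / 0.3384 × 100 = 11.02 %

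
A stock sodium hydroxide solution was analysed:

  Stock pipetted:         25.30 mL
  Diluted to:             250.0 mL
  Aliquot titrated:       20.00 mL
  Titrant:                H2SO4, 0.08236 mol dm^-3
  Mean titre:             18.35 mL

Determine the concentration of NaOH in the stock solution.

1.493 mol/L

2 NaOH + H2SO4 → Na2SO4 + 2 H2O
n(H2SO4) = 0.01835 × 0.08236 = 1.511 × 10^-3 mol
From the 2:1 ratio, n(NaOH) in the aliquot = 2/1 × 1.511 × 10^-3 = 3.023 × 10^-3 mol
[NaOH]_dilute = 3.023 × 10^-3 / 0.02000 = 0.1511 mol/L
Dilution factor = 250.0 / 25.30 = 9.881
[NaOH]_stock = 0.1511 × 9.881 = 1.493 mol/L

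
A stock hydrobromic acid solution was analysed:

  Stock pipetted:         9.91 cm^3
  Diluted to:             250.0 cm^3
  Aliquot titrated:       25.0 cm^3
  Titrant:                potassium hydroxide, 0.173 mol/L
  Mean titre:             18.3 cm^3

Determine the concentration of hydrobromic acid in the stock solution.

3.19 mol/L

HBr + KOH → KBr + H2O
n(KOH) = 0.0183 × 0.173 = 3.17 × 10^-3 mol
n(HBr) in the aliquot = 3.17 × 10^-3 mol (1:1 ratio)
[HBr]_dilute = 3.17 × 10^-3 / 0.0250 = 0.127 mol/L
Dilution factor = 250.0 / 9.91 = 25.23
[HBr]_stock = 0.127 × 25.23 = 3.19 mol/L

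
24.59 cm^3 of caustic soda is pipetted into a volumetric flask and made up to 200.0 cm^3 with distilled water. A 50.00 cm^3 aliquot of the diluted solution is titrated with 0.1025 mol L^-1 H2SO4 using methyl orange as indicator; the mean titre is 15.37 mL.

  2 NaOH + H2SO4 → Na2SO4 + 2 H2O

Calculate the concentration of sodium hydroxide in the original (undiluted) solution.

0.5125 mol/L

n(H2SO4) = 0.01537 × 0.1025 = 1.575 × 10^-3 mol
From the 2:1 ratio, n(NaOH) in the aliquot = 2/1 × 1.575 × 10^-3 = 3.151 × 10^-3 mol
[NaOH]_dilute = 3.151 × 10^-3 / 0.05000 = 0.06302 mol/L
Dilution factor = 200.0 / 24.59 = 8.133
[NaOH]_stock = 0.06302 × 8.133 = 0.5125 mol/L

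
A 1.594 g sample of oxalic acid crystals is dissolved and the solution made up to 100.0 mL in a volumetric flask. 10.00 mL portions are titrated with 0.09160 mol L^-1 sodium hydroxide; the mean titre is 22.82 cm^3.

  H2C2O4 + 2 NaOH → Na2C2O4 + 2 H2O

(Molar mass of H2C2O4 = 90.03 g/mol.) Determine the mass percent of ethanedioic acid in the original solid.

n(NaOH) per titration = 0.02282 × 0.09160 = 2.090 × 10^-3 mol
From the 1:2 ratio, n(H2C2O4) in each aliquot = 1/2 × 2.090 × 10^-3 = 1.045 × 10^-3 mol
n(H2C2O4) in the whole flask = 1.045 × 10^-3 × 100.0/10.00 = 0.01045 mol
mass of H2C2O4 = 0.01045 × 90.03 = 0.9410 g
% H2C2O4 = 0.9410 / 1.594 × 100 = 59.03 %

59.03 %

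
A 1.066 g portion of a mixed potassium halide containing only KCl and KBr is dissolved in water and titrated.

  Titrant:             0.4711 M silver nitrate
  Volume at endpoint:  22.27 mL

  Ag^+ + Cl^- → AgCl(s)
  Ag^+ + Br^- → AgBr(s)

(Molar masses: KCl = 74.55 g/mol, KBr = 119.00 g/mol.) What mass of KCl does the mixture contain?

n(AgNO3) = 0.02227 × 0.4711 = 0.01049 mol
Let x = n(KCl), y = n(KBr).
Titrant: 1x + 1y = 0.01049;  mass: 74.55x + 119.00y = 1.066
Solving, x = 4.105 × 10^-3 mol, y = 6.386 × 10^-3 mol
mass of KCl = 4.105 × 10^-3 × 74.55 = 0.3060 g

0.3060 g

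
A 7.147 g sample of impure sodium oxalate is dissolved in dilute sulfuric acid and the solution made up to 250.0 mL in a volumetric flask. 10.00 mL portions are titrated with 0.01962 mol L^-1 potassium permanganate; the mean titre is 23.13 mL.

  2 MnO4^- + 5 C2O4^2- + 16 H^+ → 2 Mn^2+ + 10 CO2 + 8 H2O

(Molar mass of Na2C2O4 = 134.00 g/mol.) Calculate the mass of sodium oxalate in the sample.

n(KMnO4) per titration = 0.02313 × 0.01962 = 4.538 × 10^-4 mol
From the 5:2 ratio, n(Na2C2O4) in each aliquot = 5/2 × 4.538 × 10^-4 = 1.135 × 10^-3 mol
n(Na2C2O4) in the whole flask = 1.135 × 10^-3 × 250.0/10.00 = 0.02836 mol
mass of Na2C2O4 = 0.02836 × 134.00 = 3.801 g

3.801 g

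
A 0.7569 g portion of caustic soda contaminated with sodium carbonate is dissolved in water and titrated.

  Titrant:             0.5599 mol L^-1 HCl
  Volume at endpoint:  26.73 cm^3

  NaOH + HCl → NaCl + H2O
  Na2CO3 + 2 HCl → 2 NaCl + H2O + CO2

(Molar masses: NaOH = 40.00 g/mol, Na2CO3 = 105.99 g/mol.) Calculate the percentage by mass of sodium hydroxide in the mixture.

n(HCl) = 0.02673 × 0.5599 = 0.01497 mol
Let x = n(NaOH), y = n(Na2CO3).
Titrant: 1x + 2y = 0.01497;  mass: 40.00x + 105.99y = 0.7569
Solving, x = 2.788 × 10^-3 mol, y = 6.089 × 10^-3 mol
mass of NaOH = 2.788 × 10^-3 × 40.00 = 0.1115 g
% NaOH = 0.1115 / 0.7569 × 100 = 14.73 %

14.73 %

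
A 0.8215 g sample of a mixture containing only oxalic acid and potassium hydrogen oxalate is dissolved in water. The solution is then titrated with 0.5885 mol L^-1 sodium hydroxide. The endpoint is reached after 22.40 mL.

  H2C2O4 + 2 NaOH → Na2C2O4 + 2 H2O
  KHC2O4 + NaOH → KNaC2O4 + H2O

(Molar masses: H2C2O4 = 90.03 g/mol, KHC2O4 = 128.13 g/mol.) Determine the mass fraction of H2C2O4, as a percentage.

57.20 %

n(NaOH) = 0.02240 × 0.5885 = 0.01318 mol
Let x = n(H2C2O4), y = n(KHC2O4).
Titrant: 2x + 1y = 0.01318;  mass: 90.03x + 128.13y = 0.8215
Solving, x = 5.219 × 10^-3 mol, y = 2.744 × 10^-3 mol
mass of H2C2O4 = 5.219 × 10^-3 × 90.03 = 0.4699 g
% H2C2O4 = 0.4699 / 0.8215 × 100 = 57.20 %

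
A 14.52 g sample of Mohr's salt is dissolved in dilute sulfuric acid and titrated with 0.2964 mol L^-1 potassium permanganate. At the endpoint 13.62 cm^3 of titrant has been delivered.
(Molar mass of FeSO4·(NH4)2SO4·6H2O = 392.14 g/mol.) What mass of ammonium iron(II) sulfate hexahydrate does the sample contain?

MnO4^- + 5 Fe^2+ + 8 H^+ → Mn^2+ + 5 Fe^3+ + 4 H2O
n(KMnO4) = 0.01362 L × 0.2964 mol/L = 4.037 × 10^-3 mol
From the 5:1 ratio, n(FeSO4·(NH4)2SO4·6H2O) = 5/1 × 4.037 × 10^-3 = 0.02018 mol
mass of FeSO4·(NH4)2SO4·6H2O = 0.02018 × 392.14 g/mol = 7.915 g

7.915 g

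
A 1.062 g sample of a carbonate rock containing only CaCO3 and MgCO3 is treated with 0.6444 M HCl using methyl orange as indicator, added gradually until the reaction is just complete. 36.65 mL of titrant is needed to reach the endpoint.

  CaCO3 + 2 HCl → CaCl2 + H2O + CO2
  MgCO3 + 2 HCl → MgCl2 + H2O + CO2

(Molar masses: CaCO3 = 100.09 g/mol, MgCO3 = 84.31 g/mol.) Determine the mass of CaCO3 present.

0.4213 g

n(HCl) = 0.03665 × 0.6444 = 0.02362 mol
Let x = n(CaCO3), y = n(MgCO3).
Titrant: 2x + 2y = 0.02362;  mass: 100.09x + 84.31y = 1.062
Solving, x = 4.209 × 10^-3 mol, y = 7.600 × 10^-3 mol
mass of CaCO3 = 4.209 × 10^-3 × 100.09 = 0.4213 g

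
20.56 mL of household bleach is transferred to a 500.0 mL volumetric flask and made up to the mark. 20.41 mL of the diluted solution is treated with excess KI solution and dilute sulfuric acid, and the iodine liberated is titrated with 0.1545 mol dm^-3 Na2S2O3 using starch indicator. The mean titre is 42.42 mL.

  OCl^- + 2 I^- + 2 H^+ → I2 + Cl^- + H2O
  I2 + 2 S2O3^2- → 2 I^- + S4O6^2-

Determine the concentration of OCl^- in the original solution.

3.905 mol/L

n(S2O3^2-) = 0.04242 × 0.1545 = 6.554 × 10^-3 mol
n(I2) = n(S2O3^2-)/2 = 3.277 × 10^-3 mol
n(OCl^-) in the aliquot = 3.277 × 10^-3 mol (1:1 ratio)
[OCl^-]_dilute = 3.277 × 10^-3 / 0.02041 = 0.1606 mol/L
[OCl^-]_original = 0.1606 × 500.0/20.56 = 3.905 mol/L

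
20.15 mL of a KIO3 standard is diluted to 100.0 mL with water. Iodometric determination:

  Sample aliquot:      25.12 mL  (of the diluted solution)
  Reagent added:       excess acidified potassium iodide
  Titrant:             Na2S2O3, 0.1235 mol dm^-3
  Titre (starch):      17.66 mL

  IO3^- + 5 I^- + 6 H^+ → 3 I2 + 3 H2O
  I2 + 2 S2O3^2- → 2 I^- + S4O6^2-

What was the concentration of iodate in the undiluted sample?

0.07181 mol/L

n(S2O3^2-) = 0.01766 × 0.1235 = 2.181 × 10^-3 mol
n(I2) = n(S2O3^2-)/2 = 1.091 × 10^-3 mol
From the 1:3 ratio, n(IO3^-) in the aliquot = 1/3 × 1.091 × 10^-3 = 3.635 × 10^-4 mol
[IO3^-]_dilute = 3.635 × 10^-4 / 0.02512 = 0.01447 mol/L
[IO3^-]_original = 0.01447 × 100.0/20.15 = 0.07181 mol/L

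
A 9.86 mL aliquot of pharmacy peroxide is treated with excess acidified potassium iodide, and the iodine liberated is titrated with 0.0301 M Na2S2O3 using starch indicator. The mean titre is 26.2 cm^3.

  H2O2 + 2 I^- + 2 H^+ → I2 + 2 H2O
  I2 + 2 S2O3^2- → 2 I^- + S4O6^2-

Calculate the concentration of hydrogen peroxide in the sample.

n(S2O3^2-) = 0.0262 × 0.0301 = 7.89 × 10^-4 mol
n(I2) = n(S2O3^2-)/2 = 3.94 × 10^-4 mol
n(H2O2) in the aliquot = 3.94 × 10^-4 mol (1:1 ratio)
[H2O2] = 3.94 × 10^-4 / 0.00986 = 0.0400 mol/L

0.0400 M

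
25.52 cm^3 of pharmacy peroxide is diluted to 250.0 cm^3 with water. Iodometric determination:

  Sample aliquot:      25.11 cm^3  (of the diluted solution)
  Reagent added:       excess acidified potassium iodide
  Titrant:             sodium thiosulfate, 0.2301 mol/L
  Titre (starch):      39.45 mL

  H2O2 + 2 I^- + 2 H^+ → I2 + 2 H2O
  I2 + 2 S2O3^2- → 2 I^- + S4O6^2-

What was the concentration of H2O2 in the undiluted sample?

n(S2O3^2-) = 0.03945 × 0.2301 = 9.077 × 10^-3 mol
n(I2) = n(S2O3^2-)/2 = 4.539 × 10^-3 mol
n(H2O2) in the aliquot = 4.539 × 10^-3 mol (1:1 ratio)
[H2O2]_dilute = 4.539 × 10^-3 / 0.02511 = 0.1808 mol/L
[H2O2]_original = 0.1808 × 250.0/25.52 = 1.771 mol/L

1.771 mol/L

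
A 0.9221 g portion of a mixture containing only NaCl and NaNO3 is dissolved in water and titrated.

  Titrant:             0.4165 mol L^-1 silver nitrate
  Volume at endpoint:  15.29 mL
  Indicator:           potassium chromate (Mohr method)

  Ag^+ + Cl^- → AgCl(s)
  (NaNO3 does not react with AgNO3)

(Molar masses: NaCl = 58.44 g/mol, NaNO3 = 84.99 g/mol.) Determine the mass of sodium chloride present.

0.3722 g

n(AgNO3) = 0.01529 × 0.4165 = 6.368 × 10^-3 mol
Let x = n(NaCl), y = n(NaNO3).
Titrant: 1x = 6.368 × 10^-3;  mass: 58.44x + 84.99y = 0.9221
Solving, x = 6.368 × 10^-3 mol, y = 6.471 × 10^-3 mol
mass of NaCl = 6.368 × 10^-3 × 58.44 = 0.3722 g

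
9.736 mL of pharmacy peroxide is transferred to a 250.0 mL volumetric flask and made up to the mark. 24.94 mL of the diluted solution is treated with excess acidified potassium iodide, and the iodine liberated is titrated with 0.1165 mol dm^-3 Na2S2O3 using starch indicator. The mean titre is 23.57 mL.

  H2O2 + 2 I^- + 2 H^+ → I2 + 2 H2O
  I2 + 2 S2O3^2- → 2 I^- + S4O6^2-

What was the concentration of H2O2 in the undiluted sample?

n(S2O3^2-) = 0.02357 × 0.1165 = 2.746 × 10^-3 mol
n(I2) = n(S2O3^2-)/2 = 1.373 × 10^-3 mol
n(H2O2) in the aliquot = 1.373 × 10^-3 mol (1:1 ratio)
[H2O2]_dilute = 1.373 × 10^-3 / 0.02494 = 0.05505 mol/L
[H2O2]_original = 0.05505 × 250.0/9.736 = 1.414 mol/L

1.414 mol/L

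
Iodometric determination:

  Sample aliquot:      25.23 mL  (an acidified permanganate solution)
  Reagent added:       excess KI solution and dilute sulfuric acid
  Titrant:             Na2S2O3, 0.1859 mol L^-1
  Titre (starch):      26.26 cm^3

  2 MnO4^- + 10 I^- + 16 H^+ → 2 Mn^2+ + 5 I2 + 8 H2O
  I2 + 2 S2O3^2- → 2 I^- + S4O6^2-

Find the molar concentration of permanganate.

0.03870 mol/L

n(S2O3^2-) = 0.02626 × 0.1859 = 4.882 × 10^-3 mol
n(I2) = n(S2O3^2-)/2 = 2.441 × 10^-3 mol
From the 2:5 ratio, n(MnO4^-) in the aliquot = 2/5 × 2.441 × 10^-3 = 9.763 × 10^-4 mol
[MnO4^-] = 9.763 × 10^-4 / 0.02523 = 0.03870 mol/L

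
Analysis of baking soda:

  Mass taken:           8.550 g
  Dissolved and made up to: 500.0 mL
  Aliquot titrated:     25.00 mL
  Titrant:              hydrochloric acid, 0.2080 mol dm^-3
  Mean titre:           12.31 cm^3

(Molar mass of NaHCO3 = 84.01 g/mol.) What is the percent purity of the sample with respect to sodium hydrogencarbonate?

NaHCO3 + HCl → NaCl + H2O + CO2
n(HCl) per titration = 0.01231 × 0.2080 = 2.560 × 10^-3 mol
n(NaHCO3) in each aliquot = 2.560 × 10^-3 mol (1:1 ratio)
n(NaHCO3) in the whole flask = 2.560 × 10^-3 × 500.0/25.00 = 0.05121 mol
mass of NaHCO3 = 0.05121 × 84.01 = 4.302 g
% NaHCO3 = 4.302 / 8.550 × 100 = 50.32 %

50.32 %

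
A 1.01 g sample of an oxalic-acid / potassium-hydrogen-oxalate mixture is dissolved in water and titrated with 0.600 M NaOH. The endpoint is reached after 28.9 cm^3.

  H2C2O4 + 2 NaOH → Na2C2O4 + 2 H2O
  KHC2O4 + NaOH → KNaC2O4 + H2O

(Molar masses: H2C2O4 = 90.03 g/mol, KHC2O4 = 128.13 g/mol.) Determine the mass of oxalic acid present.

n(NaOH) = 0.0289 × 0.600 = 0.0173 mol
Let x = n(H2C2O4), y = n(KHC2O4).
Titrant: 2x + 1y = 0.0173;  mass: 90.03x + 128.13y = 1.01
Solving, x = 7.29 × 10^-3 mol, y = 2.76 × 10^-3 mol
mass of H2C2O4 = 7.29 × 10^-3 × 90.03 = 0.656 g

0.656 g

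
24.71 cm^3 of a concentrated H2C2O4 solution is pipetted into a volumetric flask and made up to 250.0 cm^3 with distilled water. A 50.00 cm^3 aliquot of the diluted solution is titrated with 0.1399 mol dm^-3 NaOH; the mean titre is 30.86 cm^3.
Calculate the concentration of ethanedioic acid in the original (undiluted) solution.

0.4368 mol/L

H2C2O4 + 2 NaOH → Na2C2O4 + 2 H2O
n(NaOH) = 0.03086 × 0.1399 = 4.317 × 10^-3 mol
From the 1:2 ratio, n(H2C2O4) in the aliquot = 1/2 × 4.317 × 10^-3 = 2.159 × 10^-3 mol
[H2C2O4]_dilute = 2.159 × 10^-3 / 0.05000 = 0.04317 mol/L
Dilution factor = 250.0 / 24.71 = 10.12
[H2C2O4]_stock = 0.04317 × 10.12 = 0.4368 mol/L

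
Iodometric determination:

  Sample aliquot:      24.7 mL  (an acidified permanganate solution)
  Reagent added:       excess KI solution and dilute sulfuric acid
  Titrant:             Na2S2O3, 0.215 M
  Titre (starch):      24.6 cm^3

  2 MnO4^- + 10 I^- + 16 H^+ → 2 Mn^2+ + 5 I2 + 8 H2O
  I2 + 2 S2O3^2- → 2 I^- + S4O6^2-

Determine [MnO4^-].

0.0428 M

n(S2O3^2-) = 0.0246 × 0.215 = 5.29 × 10^-3 mol
n(I2) = n(S2O3^2-)/2 = 2.64 × 10^-3 mol
From the 2:5 ratio, n(MnO4^-) in the aliquot = 2/5 × 2.64 × 10^-3 = 1.06 × 10^-3 mol
[MnO4^-] = 1.06 × 10^-3 / 0.0247 = 0.0428 mol/L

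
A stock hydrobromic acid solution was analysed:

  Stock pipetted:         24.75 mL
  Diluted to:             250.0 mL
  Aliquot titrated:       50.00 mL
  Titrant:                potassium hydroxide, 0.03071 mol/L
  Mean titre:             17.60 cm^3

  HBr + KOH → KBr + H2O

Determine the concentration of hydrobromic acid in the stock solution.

n(KOH) = 0.01760 × 0.03071 = 5.405 × 10^-4 mol
n(HBr) in the aliquot = 5.405 × 10^-4 mol (1:1 ratio)
[HBr]_dilute = 5.405 × 10^-4 / 0.05000 = 0.01081 mol/L
Dilution factor = 250.0 / 24.75 = 10.10
[HBr]_stock = 0.01081 × 10.10 = 0.1092 mol/L

0.1092 mol/L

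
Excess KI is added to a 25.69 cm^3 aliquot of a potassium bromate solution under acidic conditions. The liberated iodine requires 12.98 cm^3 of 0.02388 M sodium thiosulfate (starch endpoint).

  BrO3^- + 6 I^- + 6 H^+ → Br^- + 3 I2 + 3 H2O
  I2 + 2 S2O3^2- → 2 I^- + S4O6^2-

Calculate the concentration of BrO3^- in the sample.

n(S2O3^2-) = 0.01298 × 0.02388 = 3.100 × 10^-4 mol
n(I2) = n(S2O3^2-)/2 = 1.550 × 10^-4 mol
From the 1:3 ratio, n(BrO3^-) in the aliquot = 1/3 × 1.550 × 10^-4 = 5.166 × 10^-5 mol
[BrO3^-] = 5.166 × 10^-5 / 0.02569 = 0.002011 mol/L

0.002011 M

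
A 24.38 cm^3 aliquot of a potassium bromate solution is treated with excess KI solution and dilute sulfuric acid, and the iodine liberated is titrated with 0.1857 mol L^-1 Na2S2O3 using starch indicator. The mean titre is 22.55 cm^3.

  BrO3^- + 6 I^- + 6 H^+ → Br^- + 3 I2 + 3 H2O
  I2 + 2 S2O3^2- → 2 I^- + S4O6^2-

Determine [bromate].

n(S2O3^2-) = 0.02255 × 0.1857 = 4.188 × 10^-3 mol
n(I2) = n(S2O3^2-)/2 = 2.094 × 10^-3 mol
From the 1:3 ratio, n(BrO3^-) in the aliquot = 1/3 × 2.094 × 10^-3 = 6.979 × 10^-4 mol
[BrO3^-] = 6.979 × 10^-4 / 0.02438 = 0.02863 mol/L

0.02863 mol/L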